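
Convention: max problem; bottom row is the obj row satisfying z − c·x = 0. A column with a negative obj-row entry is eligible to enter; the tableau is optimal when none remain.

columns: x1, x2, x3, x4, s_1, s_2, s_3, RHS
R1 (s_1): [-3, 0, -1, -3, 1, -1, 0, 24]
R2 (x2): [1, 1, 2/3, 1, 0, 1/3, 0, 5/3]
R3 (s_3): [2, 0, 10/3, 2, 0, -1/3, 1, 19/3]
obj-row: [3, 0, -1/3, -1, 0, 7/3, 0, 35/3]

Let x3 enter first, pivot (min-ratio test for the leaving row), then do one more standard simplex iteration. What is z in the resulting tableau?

77/6

Ratio test on column x3 — row 1: entry -1 ≤ 0; row 2: (5/3)/(2/3) = 5/2; row 3: (19/3)/(10/3) = 19/10. Minimum is 19/10 at row 3 (s_3 leaves); pivot element 10/3.
Pivot on row 3; the obj-row RHS becomes 35/3 − (-1/3)·(19/10) = 123/10.
Next entering variable (most negative obj-row entry -4/5): x4.
Ratio test on column x4 — row 1: entry -12/5 ≤ 0; row 2: (2/5)/(3/5) = 2/3; row 3: (19/10)/(3/5) = 19/6. Minimum is 2/3 at row 2 (x2 leaves); pivot element 3/5.
After the second pivot the obj-row RHS is 123/10 − (-4/5)·(2/3) = 77/6.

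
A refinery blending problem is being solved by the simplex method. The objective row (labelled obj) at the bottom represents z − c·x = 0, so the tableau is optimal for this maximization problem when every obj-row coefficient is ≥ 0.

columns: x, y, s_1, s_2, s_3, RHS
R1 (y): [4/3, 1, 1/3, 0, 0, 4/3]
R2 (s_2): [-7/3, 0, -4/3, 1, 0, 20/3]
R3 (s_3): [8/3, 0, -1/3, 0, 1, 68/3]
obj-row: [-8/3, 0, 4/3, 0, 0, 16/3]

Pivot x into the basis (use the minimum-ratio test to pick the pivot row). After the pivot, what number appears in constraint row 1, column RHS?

1

Ratio test on column x — row 1: (4/3)/(4/3) = 1; row 2: entry -7/3 ≤ 0; row 3: (68/3)/(8/3) = 17/2. Minimum is 1 at row 1 (y leaves); pivot element 4/3.
Divide row 1 by 4/3; eliminate column x from the other rows.
In the new row 1, the RHS entry is the old entry divided by the pivot: (4/3)/(4/3) = 1.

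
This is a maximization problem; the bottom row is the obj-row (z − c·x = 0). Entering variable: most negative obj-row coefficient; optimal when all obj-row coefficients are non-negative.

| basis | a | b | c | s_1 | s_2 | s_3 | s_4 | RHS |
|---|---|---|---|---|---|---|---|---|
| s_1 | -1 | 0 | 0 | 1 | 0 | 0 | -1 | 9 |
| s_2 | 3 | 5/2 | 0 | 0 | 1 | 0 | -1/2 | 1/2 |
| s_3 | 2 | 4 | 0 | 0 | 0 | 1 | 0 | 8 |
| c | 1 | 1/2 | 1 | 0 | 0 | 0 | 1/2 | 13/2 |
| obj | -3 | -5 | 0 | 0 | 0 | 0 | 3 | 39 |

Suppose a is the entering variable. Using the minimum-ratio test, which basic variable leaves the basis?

Column a entries and ratios — s_1: -1 ≤ 0, skip; s_2: (1/2)/3 = 1/6; s_3: 8/2 = 4; c: (13/2)/1 = 13/2.
Smallest ratio is 1/6 in the row of s_2, so s_2 leaves.

s_2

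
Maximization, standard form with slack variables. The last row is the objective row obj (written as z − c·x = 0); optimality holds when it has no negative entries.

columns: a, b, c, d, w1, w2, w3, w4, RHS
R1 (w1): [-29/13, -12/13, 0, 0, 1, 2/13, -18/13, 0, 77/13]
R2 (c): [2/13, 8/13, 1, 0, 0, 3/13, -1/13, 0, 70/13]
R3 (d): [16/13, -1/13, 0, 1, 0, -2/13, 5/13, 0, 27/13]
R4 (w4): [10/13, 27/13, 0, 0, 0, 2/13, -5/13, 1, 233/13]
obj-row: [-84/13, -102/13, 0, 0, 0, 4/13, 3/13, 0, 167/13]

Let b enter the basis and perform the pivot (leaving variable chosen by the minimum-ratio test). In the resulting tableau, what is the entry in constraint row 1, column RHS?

125/9

Ratio test on column b — row 1: entry -12/13 ≤ 0; row 2: (70/13)/(8/13) = 35/4; row 3: entry -1/13 ≤ 0; row 4: (233/13)/(27/13) = 233/27. Minimum is 233/27 at row 4 (w4 leaves); pivot element 27/13.
Divide row 4 by 27/13; eliminate column b from the other rows.
Row 1 update in column RHS: 77/13 − (-12/13)·(233/27) = 125/9.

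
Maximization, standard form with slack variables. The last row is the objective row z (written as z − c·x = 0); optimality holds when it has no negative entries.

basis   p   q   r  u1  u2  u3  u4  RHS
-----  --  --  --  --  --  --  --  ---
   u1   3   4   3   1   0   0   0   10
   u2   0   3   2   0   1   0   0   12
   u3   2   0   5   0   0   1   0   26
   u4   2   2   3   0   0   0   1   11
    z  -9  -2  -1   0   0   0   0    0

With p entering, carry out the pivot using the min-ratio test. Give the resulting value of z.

Ratio test on column p — row 1: 10/3 = 10/3; row 2: entry 0 ≤ 0; row 3: 26/2 = 13; row 4: 11/2 = 11/2. Minimum is 10/3 at row 1 (u1 leaves); pivot element 3.
Pivot on row 1; the z-row RHS becomes 0 − (-9)·(10/3) = 30.

30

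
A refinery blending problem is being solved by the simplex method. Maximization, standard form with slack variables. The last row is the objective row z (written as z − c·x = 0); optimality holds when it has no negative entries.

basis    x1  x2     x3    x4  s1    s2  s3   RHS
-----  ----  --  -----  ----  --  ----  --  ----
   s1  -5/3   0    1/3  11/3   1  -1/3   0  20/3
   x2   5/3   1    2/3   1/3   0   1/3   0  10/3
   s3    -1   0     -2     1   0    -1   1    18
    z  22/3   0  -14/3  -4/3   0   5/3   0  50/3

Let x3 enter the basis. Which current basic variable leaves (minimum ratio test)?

Column x3 entries and ratios — s1: (20/3)/(1/3) = 20; x2: (10/3)/(2/3) = 5; s3: -2 ≤ 0, skip.
Smallest ratio is 5 in the row of x2, so x2 leaves.

x2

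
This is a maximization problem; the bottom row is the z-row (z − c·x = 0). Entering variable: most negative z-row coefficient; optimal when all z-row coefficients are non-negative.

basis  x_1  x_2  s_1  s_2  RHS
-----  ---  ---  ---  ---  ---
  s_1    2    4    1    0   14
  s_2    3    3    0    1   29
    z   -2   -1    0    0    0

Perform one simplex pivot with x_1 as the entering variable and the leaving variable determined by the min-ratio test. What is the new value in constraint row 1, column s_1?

Ratio test on column x_1 — row 1: 14/2 = 7; row 2: 29/3 = 29/3. Minimum is 7 at row 1 (s_1 leaves); pivot element 2.
Divide row 1 by 2; eliminate column x_1 from the other rows.
In the new row 1, the s_1 entry is the old entry divided by the pivot: 1/2 = 1/2.

1/2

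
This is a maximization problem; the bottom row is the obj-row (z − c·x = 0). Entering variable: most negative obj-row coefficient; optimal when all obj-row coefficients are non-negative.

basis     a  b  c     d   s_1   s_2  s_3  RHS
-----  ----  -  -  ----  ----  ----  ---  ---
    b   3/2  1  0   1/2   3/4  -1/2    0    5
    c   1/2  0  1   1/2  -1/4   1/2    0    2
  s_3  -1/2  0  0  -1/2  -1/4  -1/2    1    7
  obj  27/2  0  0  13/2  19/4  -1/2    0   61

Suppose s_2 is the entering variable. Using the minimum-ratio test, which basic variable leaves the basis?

c

Column s_2 entries and ratios — b: -1/2 ≤ 0, skip; c: 2/(1/2) = 4; s_3: -1/2 ≤ 0, skip.
Smallest ratio is 4 in the row of c, so c leaves.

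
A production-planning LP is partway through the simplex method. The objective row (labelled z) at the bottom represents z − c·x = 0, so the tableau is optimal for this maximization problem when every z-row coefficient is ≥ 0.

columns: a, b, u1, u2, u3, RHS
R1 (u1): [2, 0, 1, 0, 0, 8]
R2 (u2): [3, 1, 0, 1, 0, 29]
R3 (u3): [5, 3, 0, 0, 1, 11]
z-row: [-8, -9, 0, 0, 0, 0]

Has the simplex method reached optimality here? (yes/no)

The z-row has a negative entry -9 in column b, so it is not optimal.

no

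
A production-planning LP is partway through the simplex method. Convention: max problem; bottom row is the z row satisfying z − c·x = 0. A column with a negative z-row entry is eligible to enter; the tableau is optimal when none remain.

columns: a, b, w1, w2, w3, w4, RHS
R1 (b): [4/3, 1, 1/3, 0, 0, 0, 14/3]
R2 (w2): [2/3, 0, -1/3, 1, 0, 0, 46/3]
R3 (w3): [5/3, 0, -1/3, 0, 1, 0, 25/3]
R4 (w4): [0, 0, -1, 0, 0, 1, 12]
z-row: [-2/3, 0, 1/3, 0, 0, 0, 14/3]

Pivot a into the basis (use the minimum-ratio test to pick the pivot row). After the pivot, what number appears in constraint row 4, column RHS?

Ratio test on column a — row 1: (14/3)/(4/3) = 7/2; row 2: (46/3)/(2/3) = 23; row 3: (25/3)/(5/3) = 5; row 4: entry 0 ≤ 0. Minimum is 7/2 at row 1 (b leaves); pivot element 4/3.
Divide row 1 by 4/3; eliminate column a from the other rows.
Row 4 update in column RHS: 12 − 0·(7/2) = 12.

12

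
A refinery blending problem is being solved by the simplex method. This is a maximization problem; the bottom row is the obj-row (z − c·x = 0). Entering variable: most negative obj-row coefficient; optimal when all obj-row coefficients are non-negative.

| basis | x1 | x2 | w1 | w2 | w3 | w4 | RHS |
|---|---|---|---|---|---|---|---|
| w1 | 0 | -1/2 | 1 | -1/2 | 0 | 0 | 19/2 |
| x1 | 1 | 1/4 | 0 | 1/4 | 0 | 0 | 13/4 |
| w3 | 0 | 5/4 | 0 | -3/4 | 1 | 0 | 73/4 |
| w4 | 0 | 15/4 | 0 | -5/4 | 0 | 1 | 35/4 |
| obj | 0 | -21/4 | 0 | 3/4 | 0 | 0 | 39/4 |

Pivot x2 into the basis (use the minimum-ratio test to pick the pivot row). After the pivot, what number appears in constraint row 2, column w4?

-1/15

Ratio test on column x2 — row 1: entry -1/2 ≤ 0; row 2: (13/4)/(1/4) = 13; row 3: (73/4)/(5/4) = 73/5; row 4: (35/4)/(15/4) = 7/3. Minimum is 7/3 at row 4 (w4 leaves); pivot element 15/4.
Divide row 4 by 15/4; eliminate column x2 from the other rows.
Row 2 update in column w4: 0 − (1/4)·(4/15) = -1/15.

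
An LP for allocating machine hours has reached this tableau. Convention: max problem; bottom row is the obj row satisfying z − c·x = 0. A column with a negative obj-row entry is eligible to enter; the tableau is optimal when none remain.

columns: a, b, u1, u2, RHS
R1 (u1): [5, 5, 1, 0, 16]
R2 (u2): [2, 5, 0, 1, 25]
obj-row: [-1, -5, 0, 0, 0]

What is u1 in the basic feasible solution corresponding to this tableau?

16

u1 is basic (row 1); its value is the RHS of that row, 16.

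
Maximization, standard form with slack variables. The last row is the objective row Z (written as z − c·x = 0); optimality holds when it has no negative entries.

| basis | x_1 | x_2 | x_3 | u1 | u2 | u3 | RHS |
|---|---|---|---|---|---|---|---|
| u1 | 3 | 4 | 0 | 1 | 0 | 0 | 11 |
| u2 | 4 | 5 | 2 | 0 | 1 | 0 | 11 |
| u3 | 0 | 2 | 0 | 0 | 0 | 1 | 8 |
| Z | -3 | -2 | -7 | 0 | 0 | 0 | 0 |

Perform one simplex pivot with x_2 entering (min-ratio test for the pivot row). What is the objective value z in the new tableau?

Ratio test on column x_2 — row 1: 11/4 = 11/4; row 2: 11/5 = 11/5; row 3: 8/2 = 4. Minimum is 11/5 at row 2 (u2 leaves); pivot element 5.
Pivot on row 2; the Z-row RHS becomes 0 − (-2)·(11/5) = 22/5.

22/5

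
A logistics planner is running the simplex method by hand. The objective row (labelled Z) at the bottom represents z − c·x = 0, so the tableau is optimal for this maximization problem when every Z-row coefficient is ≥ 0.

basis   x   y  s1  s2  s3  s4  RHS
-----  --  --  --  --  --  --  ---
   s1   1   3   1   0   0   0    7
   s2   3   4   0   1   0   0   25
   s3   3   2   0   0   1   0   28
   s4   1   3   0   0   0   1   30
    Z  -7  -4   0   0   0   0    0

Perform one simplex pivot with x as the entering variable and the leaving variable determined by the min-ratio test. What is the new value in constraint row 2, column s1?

-3

Ratio test on column x — row 1: 7/1 = 7; row 2: 25/3 = 25/3; row 3: 28/3 = 28/3; row 4: 30/1 = 30. Minimum is 7 at row 1 (s1 leaves); pivot element 1.
Divide row 1 by 1; eliminate column x from the other rows.
Row 2 update in column s1: 0 − 3·1 = -3.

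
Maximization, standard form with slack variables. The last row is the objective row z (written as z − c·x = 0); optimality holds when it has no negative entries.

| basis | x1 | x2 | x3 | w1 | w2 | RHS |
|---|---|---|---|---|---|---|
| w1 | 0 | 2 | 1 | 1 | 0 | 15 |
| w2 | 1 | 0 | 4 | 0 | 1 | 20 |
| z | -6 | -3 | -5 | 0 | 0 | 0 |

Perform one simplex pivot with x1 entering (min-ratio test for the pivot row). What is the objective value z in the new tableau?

Ratio test on column x1 — row 1: entry 0 ≤ 0; row 2: 20/1 = 20. Minimum is 20 at row 2 (w2 leaves); pivot element 1.
Pivot on row 2; the z-row RHS becomes 0 − (-6)·20 = 120.

120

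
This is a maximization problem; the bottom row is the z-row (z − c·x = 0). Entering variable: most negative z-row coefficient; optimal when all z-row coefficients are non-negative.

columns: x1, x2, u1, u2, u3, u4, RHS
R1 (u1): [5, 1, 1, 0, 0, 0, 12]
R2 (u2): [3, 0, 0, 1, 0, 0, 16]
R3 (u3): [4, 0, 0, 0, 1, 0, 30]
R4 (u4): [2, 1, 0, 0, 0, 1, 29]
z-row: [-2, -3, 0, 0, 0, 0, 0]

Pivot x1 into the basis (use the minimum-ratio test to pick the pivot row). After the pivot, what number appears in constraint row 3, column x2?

-4/5

Ratio test on column x1 — row 1: 12/5 = 12/5; row 2: 16/3 = 16/3; row 3: 30/4 = 15/2; row 4: 29/2 = 29/2. Minimum is 12/5 at row 1 (u1 leaves); pivot element 5.
Divide row 1 by 5; eliminate column x1 from the other rows.
Row 3 update in column x2: 0 − 4·(1/5) = -4/5.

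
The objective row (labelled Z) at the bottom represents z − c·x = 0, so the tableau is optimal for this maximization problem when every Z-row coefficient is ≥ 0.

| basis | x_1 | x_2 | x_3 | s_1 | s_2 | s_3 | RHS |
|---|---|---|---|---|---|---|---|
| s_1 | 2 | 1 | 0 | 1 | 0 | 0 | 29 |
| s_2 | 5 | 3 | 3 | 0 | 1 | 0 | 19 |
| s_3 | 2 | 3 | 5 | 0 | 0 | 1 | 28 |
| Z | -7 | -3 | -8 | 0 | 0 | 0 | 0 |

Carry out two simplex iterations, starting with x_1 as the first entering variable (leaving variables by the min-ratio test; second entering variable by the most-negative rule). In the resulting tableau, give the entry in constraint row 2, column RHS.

11/19

Ratio test on column x_1 — row 1: 29/2 = 29/2; row 2: 19/5 = 19/5; row 3: 28/2 = 14. Minimum is 19/5 at row 2 (s_2 leaves); pivot element 5.
Divide row 2 by 5; eliminate column x_1 from the other rows.
Second iteration: most negative Z-row entry is -19/5 in column x_3, so x_3 enters.
Ratio test on column x_3 — row 1: entry -6/5 ≤ 0; row 2: (19/5)/(3/5) = 19/3; row 3: (102/5)/(19/5) = 102/19. Minimum is 102/19 at row 3 (s_3 leaves); pivot element 19/5.
Divide row 3 by 19/5; eliminate column x_3 from the other rows.
After both pivots, the entry at constraint row 2, column RHS is 11/19.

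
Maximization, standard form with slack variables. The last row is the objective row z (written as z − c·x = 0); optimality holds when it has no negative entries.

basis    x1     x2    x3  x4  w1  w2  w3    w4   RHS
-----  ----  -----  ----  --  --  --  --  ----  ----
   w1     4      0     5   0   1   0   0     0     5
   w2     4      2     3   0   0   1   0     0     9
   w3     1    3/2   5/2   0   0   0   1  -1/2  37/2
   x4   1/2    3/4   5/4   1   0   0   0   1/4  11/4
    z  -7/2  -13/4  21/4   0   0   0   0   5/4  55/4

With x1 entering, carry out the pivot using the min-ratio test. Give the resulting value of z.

145/8

Ratio test on column x1 — row 1: 5/4 = 5/4; row 2: 9/4 = 9/4; row 3: (37/2)/1 = 37/2; row 4: (11/4)/(1/2) = 11/2. Minimum is 5/4 at row 1 (w1 leaves); pivot element 4.
Pivot on row 1; the z-row RHS becomes 55/4 − (-7/2)·(5/4) = 145/8.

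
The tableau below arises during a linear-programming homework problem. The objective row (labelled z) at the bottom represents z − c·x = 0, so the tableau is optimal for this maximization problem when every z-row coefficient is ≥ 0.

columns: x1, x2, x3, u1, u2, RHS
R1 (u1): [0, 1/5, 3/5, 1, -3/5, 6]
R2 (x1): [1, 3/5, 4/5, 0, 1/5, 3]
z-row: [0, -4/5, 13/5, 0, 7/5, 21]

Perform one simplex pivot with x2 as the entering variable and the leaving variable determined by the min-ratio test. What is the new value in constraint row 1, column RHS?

Ratio test on column x2 — row 1: 6/(1/5) = 30; row 2: 3/(3/5) = 5. Minimum is 5 at row 2 (x1 leaves); pivot element 3/5.
Divide row 2 by 3/5; eliminate column x2 from the other rows.
Row 1 update in column RHS: 6 − (1/5)·5 = 5.

5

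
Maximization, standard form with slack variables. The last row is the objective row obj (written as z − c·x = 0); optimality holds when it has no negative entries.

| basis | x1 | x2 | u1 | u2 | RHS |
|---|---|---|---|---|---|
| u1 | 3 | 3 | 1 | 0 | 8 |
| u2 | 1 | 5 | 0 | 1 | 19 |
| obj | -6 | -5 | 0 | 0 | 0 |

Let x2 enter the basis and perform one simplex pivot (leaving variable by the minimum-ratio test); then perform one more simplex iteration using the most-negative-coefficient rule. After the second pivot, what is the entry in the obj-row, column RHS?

16

Ratio test on column x2 — row 1: 8/3 = 8/3; row 2: 19/5 = 19/5. Minimum is 8/3 at row 1 (u1 leaves); pivot element 3.
Divide row 1 by 3; eliminate column x2 from the other rows.
Second iteration: most negative obj-row entry is -1 in column x1, so x1 enters.
Ratio test on column x1 — row 1: (8/3)/1 = 8/3; row 2: entry -4 ≤ 0. Minimum is 8/3 at row 1 (x2 leaves); pivot element 1.
Divide row 1 by 1; eliminate column x1 from the other rows.
After both pivots, the entry at the obj-row, column RHS is 16.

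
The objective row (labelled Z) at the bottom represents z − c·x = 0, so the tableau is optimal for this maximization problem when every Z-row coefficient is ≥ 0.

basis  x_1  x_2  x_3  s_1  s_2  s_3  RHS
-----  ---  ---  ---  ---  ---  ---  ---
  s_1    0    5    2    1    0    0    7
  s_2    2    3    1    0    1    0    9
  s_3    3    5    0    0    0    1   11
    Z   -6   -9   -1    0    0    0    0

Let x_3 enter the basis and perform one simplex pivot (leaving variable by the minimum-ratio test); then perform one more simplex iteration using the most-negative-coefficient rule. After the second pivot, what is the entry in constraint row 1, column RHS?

Ratio test on column x_3 — row 1: 7/2 = 7/2; row 2: 9/1 = 9; row 3: entry 0 ≤ 0. Minimum is 7/2 at row 1 (s_1 leaves); pivot element 2.
Divide row 1 by 2; eliminate column x_3 from the other rows.
Second iteration: most negative Z-row entry is -13/2 in column x_2, so x_2 enters.
Ratio test on column x_2 — row 1: (7/2)/(5/2) = 7/5; row 2: (11/2)/(1/2) = 11; row 3: 11/5 = 11/5. Minimum is 7/5 at row 1 (x_3 leaves); pivot element 5/2.
Divide row 1 by 5/2; eliminate column x_2 from the other rows.
After both pivots, the entry at constraint row 1, column RHS is 7/5.

7/5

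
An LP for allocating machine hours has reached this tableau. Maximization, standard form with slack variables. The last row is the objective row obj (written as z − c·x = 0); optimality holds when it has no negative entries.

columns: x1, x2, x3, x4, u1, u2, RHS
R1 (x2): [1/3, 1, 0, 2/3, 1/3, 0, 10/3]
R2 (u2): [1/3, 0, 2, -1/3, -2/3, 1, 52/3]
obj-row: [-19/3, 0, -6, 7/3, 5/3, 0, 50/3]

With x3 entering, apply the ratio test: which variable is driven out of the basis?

Column x3 entries and ratios — x2: 0 ≤ 0, skip; u2: (52/3)/2 = 26/3.
Smallest ratio is 26/3 in the row of u2, so u2 leaves.

u2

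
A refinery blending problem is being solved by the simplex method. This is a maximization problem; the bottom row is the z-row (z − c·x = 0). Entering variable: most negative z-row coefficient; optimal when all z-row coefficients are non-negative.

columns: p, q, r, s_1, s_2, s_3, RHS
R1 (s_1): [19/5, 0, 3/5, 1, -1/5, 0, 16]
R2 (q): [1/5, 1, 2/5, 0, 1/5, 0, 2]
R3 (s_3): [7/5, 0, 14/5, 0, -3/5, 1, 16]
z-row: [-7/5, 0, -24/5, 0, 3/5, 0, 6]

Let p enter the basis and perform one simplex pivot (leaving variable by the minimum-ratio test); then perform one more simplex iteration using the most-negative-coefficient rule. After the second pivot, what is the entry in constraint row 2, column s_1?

-1/7

Ratio test on column p — row 1: 16/(19/5) = 80/19; row 2: 2/(1/5) = 10; row 3: 16/(7/5) = 80/7. Minimum is 80/19 at row 1 (s_1 leaves); pivot element 19/5.
Divide row 1 by 19/5; eliminate column p from the other rows.
Second iteration: most negative z-row entry is -87/19 in column r, so r enters.
Ratio test on column r — row 1: (80/19)/(3/19) = 80/3; row 2: (22/19)/(7/19) = 22/7; row 3: (192/19)/(49/19) = 192/49. Minimum is 22/7 at row 2 (q leaves); pivot element 7/19.
Divide row 2 by 7/19; eliminate column r from the other rows.
After both pivots, the entry at constraint row 2, column s_1 is -1/7.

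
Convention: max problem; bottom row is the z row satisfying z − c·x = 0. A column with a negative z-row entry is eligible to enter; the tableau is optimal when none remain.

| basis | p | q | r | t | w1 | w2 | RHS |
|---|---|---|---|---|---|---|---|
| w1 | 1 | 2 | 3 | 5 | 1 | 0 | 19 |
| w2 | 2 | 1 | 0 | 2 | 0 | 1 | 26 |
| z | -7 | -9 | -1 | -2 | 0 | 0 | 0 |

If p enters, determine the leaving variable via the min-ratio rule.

w2

Column p entries and ratios — w1: 19/1 = 19; w2: 26/2 = 13.
Smallest ratio is 13 in the row of w2, so w2 leaves.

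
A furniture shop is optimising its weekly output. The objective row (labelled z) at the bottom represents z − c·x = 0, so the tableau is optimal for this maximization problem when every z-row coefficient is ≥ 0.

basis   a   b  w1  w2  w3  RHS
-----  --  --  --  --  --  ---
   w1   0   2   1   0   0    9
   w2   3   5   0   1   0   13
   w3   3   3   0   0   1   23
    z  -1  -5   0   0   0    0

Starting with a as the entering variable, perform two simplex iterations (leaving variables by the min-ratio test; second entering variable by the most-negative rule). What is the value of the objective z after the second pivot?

Ratio test on column a — row 1: entry 0 ≤ 0; row 2: 13/3 = 13/3; row 3: 23/3 = 23/3. Minimum is 13/3 at row 2 (w2 leaves); pivot element 3.
Pivot on row 2; the z-row RHS becomes 0 − (-1)·(13/3) = 13/3.
Next entering variable (most negative z-row entry -10/3): b.
Ratio test on column b — row 1: 9/2 = 9/2; row 2: (13/3)/(5/3) = 13/5; row 3: entry -2 ≤ 0. Minimum is 13/5 at row 2 (a leaves); pivot element 5/3.
After the second pivot the z-row RHS is 13/3 − (-10/3)·(13/5) = 13.

13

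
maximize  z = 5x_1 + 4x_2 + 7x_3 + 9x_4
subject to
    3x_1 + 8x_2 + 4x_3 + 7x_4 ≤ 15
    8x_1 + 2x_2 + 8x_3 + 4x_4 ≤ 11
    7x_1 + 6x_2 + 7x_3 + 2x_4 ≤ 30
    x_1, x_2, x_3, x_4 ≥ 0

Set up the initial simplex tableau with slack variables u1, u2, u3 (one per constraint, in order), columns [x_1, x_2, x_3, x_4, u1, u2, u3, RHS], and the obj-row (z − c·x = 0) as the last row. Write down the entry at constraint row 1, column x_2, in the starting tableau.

Constraint 1 has coefficient 8 on x_2.

8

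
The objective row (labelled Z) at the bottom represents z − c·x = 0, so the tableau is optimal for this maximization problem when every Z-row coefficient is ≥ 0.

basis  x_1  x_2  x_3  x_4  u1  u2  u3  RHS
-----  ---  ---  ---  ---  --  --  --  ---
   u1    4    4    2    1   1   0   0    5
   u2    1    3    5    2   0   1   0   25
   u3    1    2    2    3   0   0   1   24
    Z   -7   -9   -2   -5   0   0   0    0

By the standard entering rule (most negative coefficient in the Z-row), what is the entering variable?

Negative Z-row entries: x_1: -7, x_2: -9, x_3: -2, x_4: -5.
The most negative is -9 in column x_2, so x_2 enters.

x_2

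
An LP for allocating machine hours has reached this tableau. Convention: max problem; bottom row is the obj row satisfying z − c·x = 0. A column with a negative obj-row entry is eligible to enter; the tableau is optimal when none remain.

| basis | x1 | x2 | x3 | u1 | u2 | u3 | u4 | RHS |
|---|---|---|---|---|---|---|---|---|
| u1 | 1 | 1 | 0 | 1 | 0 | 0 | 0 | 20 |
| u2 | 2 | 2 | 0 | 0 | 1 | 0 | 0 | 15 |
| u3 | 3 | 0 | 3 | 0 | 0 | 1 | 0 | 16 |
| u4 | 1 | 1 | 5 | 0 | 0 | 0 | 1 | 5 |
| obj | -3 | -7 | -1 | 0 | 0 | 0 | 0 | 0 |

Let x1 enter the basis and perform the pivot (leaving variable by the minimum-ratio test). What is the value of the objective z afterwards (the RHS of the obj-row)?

Ratio test on column x1 — row 1: 20/1 = 20; row 2: 15/2 = 15/2; row 3: 16/3 = 16/3; row 4: 5/1 = 5. Minimum is 5 at row 4 (u4 leaves); pivot element 1.
Pivot on row 4; the obj-row RHS becomes 0 − (-3)·5 = 15.

15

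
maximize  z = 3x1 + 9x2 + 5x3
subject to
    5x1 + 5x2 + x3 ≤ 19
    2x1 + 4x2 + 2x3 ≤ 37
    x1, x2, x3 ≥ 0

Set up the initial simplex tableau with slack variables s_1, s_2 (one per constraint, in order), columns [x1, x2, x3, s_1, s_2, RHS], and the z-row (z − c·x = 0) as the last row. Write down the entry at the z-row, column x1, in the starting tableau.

-3

The z-row carries the negated objective coefficients: the x1 entry is -3.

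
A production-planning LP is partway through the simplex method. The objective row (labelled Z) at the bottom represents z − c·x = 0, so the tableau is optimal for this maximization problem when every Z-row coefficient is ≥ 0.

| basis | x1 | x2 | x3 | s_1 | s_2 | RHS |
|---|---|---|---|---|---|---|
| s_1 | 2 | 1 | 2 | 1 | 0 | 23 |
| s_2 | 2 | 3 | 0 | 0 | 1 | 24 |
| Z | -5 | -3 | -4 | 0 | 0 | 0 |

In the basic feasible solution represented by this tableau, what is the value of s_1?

23

s_1 is basic (row 1); its value is the RHS of that row, 23.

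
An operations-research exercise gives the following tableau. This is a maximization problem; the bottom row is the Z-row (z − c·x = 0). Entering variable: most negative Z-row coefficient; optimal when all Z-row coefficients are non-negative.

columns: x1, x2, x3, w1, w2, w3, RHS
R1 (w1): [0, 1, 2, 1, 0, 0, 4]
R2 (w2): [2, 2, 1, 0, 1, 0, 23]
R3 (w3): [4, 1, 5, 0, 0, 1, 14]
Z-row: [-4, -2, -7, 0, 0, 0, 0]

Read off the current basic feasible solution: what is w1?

4

w1 is basic (row 1); its value is the RHS of that row, 4.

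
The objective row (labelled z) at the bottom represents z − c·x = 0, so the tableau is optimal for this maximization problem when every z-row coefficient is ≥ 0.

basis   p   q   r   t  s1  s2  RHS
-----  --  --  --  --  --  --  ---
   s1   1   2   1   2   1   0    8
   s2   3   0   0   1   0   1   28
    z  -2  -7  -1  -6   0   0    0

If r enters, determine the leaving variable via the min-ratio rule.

s1

Column r entries and ratios — s1: 8/1 = 8; s2: 0 ≤ 0, skip.
Smallest ratio is 8 in the row of s1, so s1 leaves.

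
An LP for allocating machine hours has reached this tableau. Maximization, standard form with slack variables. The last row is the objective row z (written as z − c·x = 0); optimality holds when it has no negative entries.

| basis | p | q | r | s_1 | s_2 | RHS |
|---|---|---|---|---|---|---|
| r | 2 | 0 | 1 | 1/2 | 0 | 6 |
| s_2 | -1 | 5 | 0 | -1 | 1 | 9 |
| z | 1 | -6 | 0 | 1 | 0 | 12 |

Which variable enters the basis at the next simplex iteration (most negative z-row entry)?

q

Negative z-row entries: q: -6.
The most negative is -6 in column q, so q enters.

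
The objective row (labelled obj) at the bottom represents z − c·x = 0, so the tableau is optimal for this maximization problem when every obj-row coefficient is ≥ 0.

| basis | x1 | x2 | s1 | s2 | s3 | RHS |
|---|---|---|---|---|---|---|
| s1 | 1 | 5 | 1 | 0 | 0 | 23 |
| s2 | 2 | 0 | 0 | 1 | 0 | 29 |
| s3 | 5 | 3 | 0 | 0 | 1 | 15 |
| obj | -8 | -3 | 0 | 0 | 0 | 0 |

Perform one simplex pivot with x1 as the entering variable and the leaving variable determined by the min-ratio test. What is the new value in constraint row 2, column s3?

-2/5

Ratio test on column x1 — row 1: 23/1 = 23; row 2: 29/2 = 29/2; row 3: 15/5 = 3. Minimum is 3 at row 3 (s3 leaves); pivot element 5.
Divide row 3 by 5; eliminate column x1 from the other rows.
Row 2 update in column s3: 0 − 2·(1/5) = -2/5.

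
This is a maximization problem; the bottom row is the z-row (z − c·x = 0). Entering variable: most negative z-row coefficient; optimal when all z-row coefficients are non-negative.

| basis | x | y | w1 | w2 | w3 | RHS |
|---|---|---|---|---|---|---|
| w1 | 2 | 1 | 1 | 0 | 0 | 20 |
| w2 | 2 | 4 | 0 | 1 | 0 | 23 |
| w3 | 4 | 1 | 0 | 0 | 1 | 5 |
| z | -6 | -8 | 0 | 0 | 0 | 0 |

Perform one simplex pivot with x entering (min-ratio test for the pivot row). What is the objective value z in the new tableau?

15/2

Ratio test on column x — row 1: 20/2 = 10; row 2: 23/2 = 23/2; row 3: 5/4 = 5/4. Minimum is 5/4 at row 3 (w3 leaves); pivot element 4.
Pivot on row 3; the z-row RHS becomes 0 − (-6)·(5/4) = 15/2.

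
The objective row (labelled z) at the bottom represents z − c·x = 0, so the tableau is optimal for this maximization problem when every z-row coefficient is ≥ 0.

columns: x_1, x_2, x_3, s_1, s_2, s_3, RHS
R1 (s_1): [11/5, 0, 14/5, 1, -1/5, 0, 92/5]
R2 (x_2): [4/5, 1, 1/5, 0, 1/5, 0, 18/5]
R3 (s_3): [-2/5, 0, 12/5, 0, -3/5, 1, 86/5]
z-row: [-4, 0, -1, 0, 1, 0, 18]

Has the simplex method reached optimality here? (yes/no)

no

The z-row has a negative entry -4 in column x_1, so it is not optimal.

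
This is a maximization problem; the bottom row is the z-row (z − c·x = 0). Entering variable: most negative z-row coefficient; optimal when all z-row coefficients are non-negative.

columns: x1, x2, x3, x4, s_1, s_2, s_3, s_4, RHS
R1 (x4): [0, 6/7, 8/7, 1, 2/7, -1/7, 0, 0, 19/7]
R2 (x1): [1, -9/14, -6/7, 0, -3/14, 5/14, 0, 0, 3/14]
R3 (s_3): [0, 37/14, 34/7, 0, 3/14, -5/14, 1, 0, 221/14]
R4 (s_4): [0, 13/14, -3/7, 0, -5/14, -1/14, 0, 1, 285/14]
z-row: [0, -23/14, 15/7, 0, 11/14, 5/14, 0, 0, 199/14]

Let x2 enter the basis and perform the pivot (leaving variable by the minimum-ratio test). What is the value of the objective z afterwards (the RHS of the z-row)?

Ratio test on column x2 — row 1: (19/7)/(6/7) = 19/6; row 2: entry -9/14 ≤ 0; row 3: (221/14)/(37/14) = 221/37; row 4: (285/14)/(13/14) = 285/13. Minimum is 19/6 at row 1 (x4 leaves); pivot element 6/7.
Pivot on row 1; the z-row RHS becomes 199/14 − (-23/14)·(19/6) = 233/12.

233/12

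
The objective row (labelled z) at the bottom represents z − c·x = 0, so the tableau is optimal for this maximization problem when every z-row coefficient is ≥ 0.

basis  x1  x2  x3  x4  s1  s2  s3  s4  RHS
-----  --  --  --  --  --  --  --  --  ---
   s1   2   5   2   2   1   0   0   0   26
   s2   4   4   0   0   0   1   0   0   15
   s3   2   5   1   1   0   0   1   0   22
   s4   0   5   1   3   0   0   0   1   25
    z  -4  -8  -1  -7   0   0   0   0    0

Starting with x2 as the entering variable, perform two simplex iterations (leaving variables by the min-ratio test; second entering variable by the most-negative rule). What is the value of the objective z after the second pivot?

535/12

Ratio test on column x2 — row 1: 26/5 = 26/5; row 2: 15/4 = 15/4; row 3: 22/5 = 22/5; row 4: 25/5 = 5. Minimum is 15/4 at row 2 (s2 leaves); pivot element 4.
Pivot on row 2; the z-row RHS becomes 0 − (-8)·(15/4) = 30.
Next entering variable (most negative z-row entry -7): x4.
Ratio test on column x4 — row 1: (29/4)/2 = 29/8; row 2: entry 0 ≤ 0; row 3: (13/4)/1 = 13/4; row 4: (25/4)/3 = 25/12. Minimum is 25/12 at row 4 (s4 leaves); pivot element 3.
After the second pivot the z-row RHS is 30 − (-7)·(25/12) = 535/12.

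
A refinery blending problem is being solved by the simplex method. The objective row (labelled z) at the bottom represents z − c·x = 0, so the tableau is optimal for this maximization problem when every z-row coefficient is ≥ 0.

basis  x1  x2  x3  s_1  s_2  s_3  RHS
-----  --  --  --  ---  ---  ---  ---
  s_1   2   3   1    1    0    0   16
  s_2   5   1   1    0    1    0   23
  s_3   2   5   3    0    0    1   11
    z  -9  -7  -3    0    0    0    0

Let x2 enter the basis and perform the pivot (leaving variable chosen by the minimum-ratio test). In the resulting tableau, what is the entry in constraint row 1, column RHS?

Ratio test on column x2 — row 1: 16/3 = 16/3; row 2: 23/1 = 23; row 3: 11/5 = 11/5. Minimum is 11/5 at row 3 (s_3 leaves); pivot element 5.
Divide row 3 by 5; eliminate column x2 from the other rows.
Row 1 update in column RHS: 16 − 3·(11/5) = 47/5.

47/5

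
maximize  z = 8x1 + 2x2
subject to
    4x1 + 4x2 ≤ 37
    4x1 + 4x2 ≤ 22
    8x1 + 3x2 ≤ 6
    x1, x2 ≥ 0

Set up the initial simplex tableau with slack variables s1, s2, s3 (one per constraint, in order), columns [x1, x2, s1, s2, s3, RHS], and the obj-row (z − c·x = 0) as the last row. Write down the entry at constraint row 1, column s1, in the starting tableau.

1

Slack s1 belongs to constraint 1; its column is the unit vector e_1, so the entry in row 1 is 1.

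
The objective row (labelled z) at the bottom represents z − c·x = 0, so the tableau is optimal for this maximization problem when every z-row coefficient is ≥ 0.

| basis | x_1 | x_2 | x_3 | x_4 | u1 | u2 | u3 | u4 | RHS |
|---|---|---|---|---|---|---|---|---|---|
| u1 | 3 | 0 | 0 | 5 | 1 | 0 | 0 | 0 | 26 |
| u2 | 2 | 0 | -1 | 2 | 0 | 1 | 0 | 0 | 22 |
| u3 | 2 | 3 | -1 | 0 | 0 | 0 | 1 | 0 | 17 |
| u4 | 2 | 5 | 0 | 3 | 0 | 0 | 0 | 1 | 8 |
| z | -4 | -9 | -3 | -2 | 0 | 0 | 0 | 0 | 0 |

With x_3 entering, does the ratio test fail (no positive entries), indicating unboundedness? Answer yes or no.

yes

Every constraint-row entry in column x_3 is ≤ 0, so increasing x_3 is unbounded.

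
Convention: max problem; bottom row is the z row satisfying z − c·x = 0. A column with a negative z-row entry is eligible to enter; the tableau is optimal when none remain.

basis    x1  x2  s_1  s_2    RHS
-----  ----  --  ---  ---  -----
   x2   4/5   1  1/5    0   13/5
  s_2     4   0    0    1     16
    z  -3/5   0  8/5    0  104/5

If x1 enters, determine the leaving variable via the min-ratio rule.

x2

Column x1 entries and ratios — x2: (13/5)/(4/5) = 13/4; s_2: 16/4 = 4.
Smallest ratio is 13/4 in the row of x2, so x2 leaves.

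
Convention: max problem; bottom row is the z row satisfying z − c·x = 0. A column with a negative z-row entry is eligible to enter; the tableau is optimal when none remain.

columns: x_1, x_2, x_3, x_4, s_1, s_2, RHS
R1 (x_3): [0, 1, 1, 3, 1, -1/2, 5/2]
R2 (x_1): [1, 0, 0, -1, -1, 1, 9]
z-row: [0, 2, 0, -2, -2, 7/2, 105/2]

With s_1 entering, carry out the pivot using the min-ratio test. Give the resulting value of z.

Ratio test on column s_1 — row 1: (5/2)/1 = 5/2; row 2: entry -1 ≤ 0. Minimum is 5/2 at row 1 (x_3 leaves); pivot element 1.
Pivot on row 1; the z-row RHS becomes 105/2 − (-2)·(5/2) = 115/2.

115/2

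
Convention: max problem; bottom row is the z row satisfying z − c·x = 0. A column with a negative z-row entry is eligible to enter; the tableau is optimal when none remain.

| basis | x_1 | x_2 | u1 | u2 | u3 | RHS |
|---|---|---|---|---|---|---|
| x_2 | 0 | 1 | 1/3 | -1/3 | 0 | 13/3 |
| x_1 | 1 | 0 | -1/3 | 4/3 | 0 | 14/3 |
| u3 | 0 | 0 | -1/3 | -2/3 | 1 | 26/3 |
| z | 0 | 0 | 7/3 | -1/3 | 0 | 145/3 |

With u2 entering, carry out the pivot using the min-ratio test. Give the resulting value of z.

Ratio test on column u2 — row 1: entry -1/3 ≤ 0; row 2: (14/3)/(4/3) = 7/2; row 3: entry -2/3 ≤ 0. Minimum is 7/2 at row 2 (x_1 leaves); pivot element 4/3.
Pivot on row 2; the z-row RHS becomes 145/3 − (-1/3)·(7/2) = 99/2.

99/2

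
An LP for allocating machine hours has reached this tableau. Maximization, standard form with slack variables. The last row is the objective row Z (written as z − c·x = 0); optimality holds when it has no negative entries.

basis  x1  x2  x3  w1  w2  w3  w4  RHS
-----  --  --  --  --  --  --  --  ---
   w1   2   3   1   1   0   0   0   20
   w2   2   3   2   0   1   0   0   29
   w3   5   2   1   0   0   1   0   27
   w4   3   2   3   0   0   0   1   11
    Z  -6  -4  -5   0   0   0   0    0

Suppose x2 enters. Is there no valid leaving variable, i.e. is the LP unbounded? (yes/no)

Column x2 has positive entries in row(s) 1, 2, 3, 4, so the ratio test bounds it — not unbounded.

no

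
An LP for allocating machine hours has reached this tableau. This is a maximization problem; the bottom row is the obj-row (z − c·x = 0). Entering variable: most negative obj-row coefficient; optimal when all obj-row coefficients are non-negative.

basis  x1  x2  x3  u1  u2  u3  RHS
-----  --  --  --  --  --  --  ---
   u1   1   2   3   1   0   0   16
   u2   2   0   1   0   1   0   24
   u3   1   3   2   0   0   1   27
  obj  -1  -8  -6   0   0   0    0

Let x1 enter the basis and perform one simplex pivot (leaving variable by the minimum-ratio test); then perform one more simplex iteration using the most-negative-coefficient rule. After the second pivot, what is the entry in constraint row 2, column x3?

1/2

Ratio test on column x1 — row 1: 16/1 = 16; row 2: 24/2 = 12; row 3: 27/1 = 27. Minimum is 12 at row 2 (u2 leaves); pivot element 2.
Divide row 2 by 2; eliminate column x1 from the other rows.
Second iteration: most negative obj-row entry is -8 in column x2, so x2 enters.
Ratio test on column x2 — row 1: 4/2 = 2; row 2: entry 0 ≤ 0; row 3: 15/3 = 5. Minimum is 2 at row 1 (u1 leaves); pivot element 2.
Divide row 1 by 2; eliminate column x2 from the other rows.
After both pivots, the entry at constraint row 2, column x3 is 1/2.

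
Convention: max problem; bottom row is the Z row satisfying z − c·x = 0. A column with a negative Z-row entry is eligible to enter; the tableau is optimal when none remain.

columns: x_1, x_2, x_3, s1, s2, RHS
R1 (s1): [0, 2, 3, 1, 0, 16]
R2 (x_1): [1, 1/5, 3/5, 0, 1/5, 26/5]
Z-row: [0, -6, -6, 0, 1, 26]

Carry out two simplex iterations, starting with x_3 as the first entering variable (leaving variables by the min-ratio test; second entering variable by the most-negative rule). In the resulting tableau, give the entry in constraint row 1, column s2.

Ratio test on column x_3 — row 1: 16/3 = 16/3; row 2: (26/5)/(3/5) = 26/3. Minimum is 16/3 at row 1 (s1 leaves); pivot element 3.
Divide row 1 by 3; eliminate column x_3 from the other rows.
Second iteration: most negative Z-row entry is -2 in column x_2, so x_2 enters.
Ratio test on column x_2 — row 1: (16/3)/(2/3) = 8; row 2: entry -1/5 ≤ 0. Minimum is 8 at row 1 (x_3 leaves); pivot element 2/3.
Divide row 1 by 2/3; eliminate column x_2 from the other rows.
After both pivots, the entry at constraint row 1, column s2 is 0.

0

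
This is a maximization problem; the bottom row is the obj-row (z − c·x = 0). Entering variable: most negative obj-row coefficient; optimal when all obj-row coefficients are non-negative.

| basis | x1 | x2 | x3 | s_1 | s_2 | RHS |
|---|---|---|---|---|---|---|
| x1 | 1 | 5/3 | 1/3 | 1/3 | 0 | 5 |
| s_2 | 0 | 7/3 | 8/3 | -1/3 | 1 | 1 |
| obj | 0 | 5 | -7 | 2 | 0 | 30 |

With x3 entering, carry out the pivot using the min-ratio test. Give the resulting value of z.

Ratio test on column x3 — row 1: 5/(1/3) = 15; row 2: 1/(8/3) = 3/8. Minimum is 3/8 at row 2 (s_2 leaves); pivot element 8/3.
Pivot on row 2; the obj-row RHS becomes 30 − (-7)·(3/8) = 261/8.

261/8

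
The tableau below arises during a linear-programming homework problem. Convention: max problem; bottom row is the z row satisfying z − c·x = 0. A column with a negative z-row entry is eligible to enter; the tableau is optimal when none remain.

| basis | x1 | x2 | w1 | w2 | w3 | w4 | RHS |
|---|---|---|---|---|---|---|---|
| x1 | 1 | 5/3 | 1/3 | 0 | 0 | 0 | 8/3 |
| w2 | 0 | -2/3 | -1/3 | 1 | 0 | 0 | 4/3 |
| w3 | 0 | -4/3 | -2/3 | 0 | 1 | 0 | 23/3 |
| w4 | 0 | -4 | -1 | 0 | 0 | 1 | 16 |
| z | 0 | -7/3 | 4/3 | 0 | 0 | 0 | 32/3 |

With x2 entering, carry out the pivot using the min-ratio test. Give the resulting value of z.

72/5

Ratio test on column x2 — row 1: (8/3)/(5/3) = 8/5; row 2: entry -2/3 ≤ 0; row 3: entry -4/3 ≤ 0; row 4: entry -4 ≤ 0. Minimum is 8/5 at row 1 (x1 leaves); pivot element 5/3.
Pivot on row 1; the z-row RHS becomes 32/3 − (-7/3)·(8/5) = 72/5.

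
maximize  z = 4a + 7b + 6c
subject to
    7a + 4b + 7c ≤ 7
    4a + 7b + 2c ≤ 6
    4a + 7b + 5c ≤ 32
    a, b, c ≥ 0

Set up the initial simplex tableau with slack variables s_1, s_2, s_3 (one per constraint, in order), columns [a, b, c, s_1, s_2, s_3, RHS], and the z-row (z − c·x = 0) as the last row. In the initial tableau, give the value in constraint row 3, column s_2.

Slack s_2 belongs to constraint 2; its column is the unit vector e_2, so the entry in row 3 is 0.

0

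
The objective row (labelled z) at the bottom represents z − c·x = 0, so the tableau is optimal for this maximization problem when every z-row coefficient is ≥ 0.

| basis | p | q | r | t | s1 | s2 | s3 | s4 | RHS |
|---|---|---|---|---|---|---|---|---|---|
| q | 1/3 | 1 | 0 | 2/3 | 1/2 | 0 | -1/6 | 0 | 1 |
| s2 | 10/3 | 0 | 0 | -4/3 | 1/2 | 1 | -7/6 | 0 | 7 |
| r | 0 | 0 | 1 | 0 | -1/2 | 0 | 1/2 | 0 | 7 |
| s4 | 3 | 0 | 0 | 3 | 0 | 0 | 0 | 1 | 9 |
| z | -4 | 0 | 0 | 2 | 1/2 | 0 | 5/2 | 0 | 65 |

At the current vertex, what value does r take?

r is basic (row 3); its value is the RHS of that row, 7.

7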